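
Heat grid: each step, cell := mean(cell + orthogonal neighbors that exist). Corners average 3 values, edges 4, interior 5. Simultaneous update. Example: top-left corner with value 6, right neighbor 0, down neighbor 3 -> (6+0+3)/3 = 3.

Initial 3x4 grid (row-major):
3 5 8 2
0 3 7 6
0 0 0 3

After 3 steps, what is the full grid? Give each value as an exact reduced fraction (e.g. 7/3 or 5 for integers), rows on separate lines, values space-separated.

After step 1:
  8/3 19/4 11/2 16/3
  3/2 3 24/5 9/2
  0 3/4 5/2 3
After step 2:
  107/36 191/48 1223/240 46/9
  43/24 74/25 203/50 529/120
  3/4 25/16 221/80 10/3
After step 3:
  1259/432 27013/7200 32843/7200 10523/2160
  15253/7200 2153/750 2893/750 30443/7200
  197/144 1607/800 7031/2400 2521/720

Answer: 1259/432 27013/7200 32843/7200 10523/2160
15253/7200 2153/750 2893/750 30443/7200
197/144 1607/800 7031/2400 2521/720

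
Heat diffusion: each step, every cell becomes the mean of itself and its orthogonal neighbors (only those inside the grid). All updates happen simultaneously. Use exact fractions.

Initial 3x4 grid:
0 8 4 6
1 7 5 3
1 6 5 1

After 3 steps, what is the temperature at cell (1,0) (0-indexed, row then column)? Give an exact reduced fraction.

Answer: 51389/14400

Derivation:
Step 1: cell (1,0) = 9/4
Step 2: cell (1,0) = 799/240
Step 3: cell (1,0) = 51389/14400
Full grid after step 3:
  911/240 5207/1200 17131/3600 9713/2160
  51389/14400 25801/6000 26711/6000 61339/14400
  7789/2160 14471/3600 5077/1200 947/240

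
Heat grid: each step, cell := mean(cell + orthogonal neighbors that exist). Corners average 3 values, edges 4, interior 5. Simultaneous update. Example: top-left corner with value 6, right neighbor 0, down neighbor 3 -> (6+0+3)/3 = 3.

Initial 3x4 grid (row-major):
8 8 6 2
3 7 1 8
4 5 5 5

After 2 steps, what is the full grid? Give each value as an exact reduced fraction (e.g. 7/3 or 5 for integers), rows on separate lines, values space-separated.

Answer: 229/36 679/120 667/120 163/36
619/120 141/25 449/100 311/60
59/12 361/80 413/80 14/3

Derivation:
After step 1:
  19/3 29/4 17/4 16/3
  11/2 24/5 27/5 4
  4 21/4 4 6
After step 2:
  229/36 679/120 667/120 163/36
  619/120 141/25 449/100 311/60
  59/12 361/80 413/80 14/3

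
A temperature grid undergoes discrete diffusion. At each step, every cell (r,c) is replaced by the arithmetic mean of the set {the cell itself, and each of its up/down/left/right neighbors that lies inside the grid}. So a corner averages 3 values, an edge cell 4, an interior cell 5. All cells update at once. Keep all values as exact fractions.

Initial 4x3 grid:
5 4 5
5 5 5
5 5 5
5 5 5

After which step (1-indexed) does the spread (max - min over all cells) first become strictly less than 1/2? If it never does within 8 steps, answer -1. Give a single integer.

Step 1: max=5, min=14/3, spread=1/3
  -> spread < 1/2 first at step 1
Step 2: max=5, min=1133/240, spread=67/240
Step 3: max=5, min=10363/2160, spread=437/2160
Step 4: max=4991/1000, min=4162469/864000, spread=29951/172800
Step 5: max=16796/3375, min=37664179/7776000, spread=206761/1555200
Step 6: max=26834329/5400000, min=15095804429/3110400000, spread=14430763/124416000
Step 7: max=2142347273/432000000, min=908012258311/186624000000, spread=139854109/1492992000
Step 8: max=192548771023/38880000000, min=54564728109749/11197440000000, spread=7114543559/89579520000

Answer: 1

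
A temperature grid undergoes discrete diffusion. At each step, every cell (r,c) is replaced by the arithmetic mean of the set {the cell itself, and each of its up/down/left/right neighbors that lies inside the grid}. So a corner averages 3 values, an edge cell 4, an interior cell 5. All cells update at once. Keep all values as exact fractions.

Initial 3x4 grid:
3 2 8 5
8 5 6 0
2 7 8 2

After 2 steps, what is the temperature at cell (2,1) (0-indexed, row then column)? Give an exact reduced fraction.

Step 1: cell (2,1) = 11/2
Step 2: cell (2,1) = 1351/240
Full grid after step 2:
  40/9 1181/240 1169/240 77/18
  201/40 51/10 101/20 979/240
  47/9 1351/240 1199/240 37/9

Answer: 1351/240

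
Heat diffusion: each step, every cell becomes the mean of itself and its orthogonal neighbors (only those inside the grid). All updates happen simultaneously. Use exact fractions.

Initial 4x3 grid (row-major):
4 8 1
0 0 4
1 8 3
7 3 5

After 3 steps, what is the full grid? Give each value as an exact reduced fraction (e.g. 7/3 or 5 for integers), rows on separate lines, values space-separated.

After step 1:
  4 13/4 13/3
  5/4 4 2
  4 3 5
  11/3 23/4 11/3
After step 2:
  17/6 187/48 115/36
  53/16 27/10 23/6
  143/48 87/20 41/12
  161/36 193/48 173/36
After step 3:
  241/72 9089/2880 1573/432
  473/160 2171/600 1183/360
  5441/1440 262/75 2953/720
  413/108 12707/2880 1763/432

Answer: 241/72 9089/2880 1573/432
473/160 2171/600 1183/360
5441/1440 262/75 2953/720
413/108 12707/2880 1763/432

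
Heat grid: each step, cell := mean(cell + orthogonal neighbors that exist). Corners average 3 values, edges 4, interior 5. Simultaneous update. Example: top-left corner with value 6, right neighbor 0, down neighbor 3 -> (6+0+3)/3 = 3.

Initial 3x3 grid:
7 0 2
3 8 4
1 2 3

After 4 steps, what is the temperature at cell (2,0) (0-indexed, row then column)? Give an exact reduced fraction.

Step 1: cell (2,0) = 2
Step 2: cell (2,0) = 41/12
Step 3: cell (2,0) = 781/240
Step 4: cell (2,0) = 151021/43200
Full grid after step 4:
  59561/16200 3014771/864000 76273/21600
  3006521/864000 1287427/360000 969757/288000
  151021/43200 480691/144000 148471/43200

Answer: 151021/43200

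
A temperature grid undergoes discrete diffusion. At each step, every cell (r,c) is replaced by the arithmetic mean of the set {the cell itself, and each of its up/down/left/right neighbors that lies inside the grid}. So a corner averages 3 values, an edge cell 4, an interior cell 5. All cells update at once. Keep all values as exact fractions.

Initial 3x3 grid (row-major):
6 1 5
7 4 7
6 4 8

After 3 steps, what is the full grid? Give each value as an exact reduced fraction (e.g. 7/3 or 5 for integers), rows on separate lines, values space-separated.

After step 1:
  14/3 4 13/3
  23/4 23/5 6
  17/3 11/2 19/3
After step 2:
  173/36 22/5 43/9
  1241/240 517/100 319/60
  203/36 221/40 107/18
After step 3:
  10351/2160 2873/600 2609/540
  74827/14400 10233/2000 1193/225
  11761/2160 13367/2400 6043/1080

Answer: 10351/2160 2873/600 2609/540
74827/14400 10233/2000 1193/225
11761/2160 13367/2400 6043/1080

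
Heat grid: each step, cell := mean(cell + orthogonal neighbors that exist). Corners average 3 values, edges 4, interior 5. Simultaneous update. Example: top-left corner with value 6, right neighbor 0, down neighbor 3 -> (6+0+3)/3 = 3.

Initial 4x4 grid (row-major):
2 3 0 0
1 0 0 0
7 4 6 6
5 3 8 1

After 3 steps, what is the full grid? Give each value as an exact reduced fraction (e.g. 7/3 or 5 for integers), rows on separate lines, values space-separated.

Answer: 1417/720 467/300 123/100 81/80
6331/2400 4799/2000 3967/2000 1569/800
3041/800 7261/2000 1433/400 517/160
71/16 1813/400 69/16 339/80

Derivation:
After step 1:
  2 5/4 3/4 0
  5/2 8/5 6/5 3/2
  17/4 4 24/5 13/4
  5 5 9/2 5
After step 2:
  23/12 7/5 4/5 3/4
  207/80 211/100 197/100 119/80
  63/16 393/100 71/20 291/80
  19/4 37/8 193/40 17/4
After step 3:
  1417/720 467/300 123/100 81/80
  6331/2400 4799/2000 3967/2000 1569/800
  3041/800 7261/2000 1433/400 517/160
  71/16 1813/400 69/16 339/80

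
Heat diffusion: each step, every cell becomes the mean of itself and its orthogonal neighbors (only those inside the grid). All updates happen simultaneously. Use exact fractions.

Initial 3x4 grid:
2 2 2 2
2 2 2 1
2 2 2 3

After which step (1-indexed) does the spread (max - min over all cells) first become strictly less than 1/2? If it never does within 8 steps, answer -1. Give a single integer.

Answer: 2

Derivation:
Step 1: max=9/4, min=5/3, spread=7/12
Step 2: max=25/12, min=28/15, spread=13/60
  -> spread < 1/2 first at step 2
Step 3: max=4901/2400, min=253/135, spread=3629/21600
Step 4: max=48469/24000, min=62399/32400, spread=60683/648000
Step 5: max=434189/216000, min=1878053/972000, spread=30319/388800
Step 6: max=12969233/6480000, min=113639047/58320000, spread=61681/1166400
Step 7: max=388630361/194400000, min=3418652299/1749600000, spread=1580419/34992000
Step 8: max=23260774099/11664000000, min=205818082391/104976000000, spread=7057769/209952000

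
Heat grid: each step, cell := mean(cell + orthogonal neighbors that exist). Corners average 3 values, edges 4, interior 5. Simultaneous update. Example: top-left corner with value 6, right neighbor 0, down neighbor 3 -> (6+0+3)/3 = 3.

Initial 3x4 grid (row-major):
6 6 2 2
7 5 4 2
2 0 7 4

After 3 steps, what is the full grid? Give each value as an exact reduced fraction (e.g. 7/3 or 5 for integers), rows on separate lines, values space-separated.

Answer: 10649/2160 32399/7200 8923/2400 467/144
16387/3600 12691/3000 11311/3000 1529/450
2923/720 9433/2400 26969/7200 1573/432

Derivation:
After step 1:
  19/3 19/4 7/2 2
  5 22/5 4 3
  3 7/2 15/4 13/3
After step 2:
  193/36 1139/240 57/16 17/6
  281/60 433/100 373/100 10/3
  23/6 293/80 187/48 133/36
After step 3:
  10649/2160 32399/7200 8923/2400 467/144
  16387/3600 12691/3000 11311/3000 1529/450
  2923/720 9433/2400 26969/7200 1573/432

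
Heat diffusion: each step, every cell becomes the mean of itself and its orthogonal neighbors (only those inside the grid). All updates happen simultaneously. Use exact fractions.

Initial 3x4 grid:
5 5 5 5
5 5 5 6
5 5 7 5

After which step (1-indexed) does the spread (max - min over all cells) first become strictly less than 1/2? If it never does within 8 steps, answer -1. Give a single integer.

Answer: 4

Derivation:
Step 1: max=6, min=5, spread=1
Step 2: max=113/20, min=5, spread=13/20
Step 3: max=4027/720, min=5, spread=427/720
Step 4: max=78863/14400, min=507/100, spread=1171/2880
  -> spread < 1/2 first at step 4
Step 5: max=14114111/2592000, min=91649/18000, spread=183331/518400
Step 6: max=839438189/155520000, min=5541431/1080000, spread=331777/1244160
Step 7: max=5570933039/1036800000, min=6955423/1350000, spread=9166727/41472000
Step 8: max=2994617178709/559872000000, min=20119430761/3888000000, spread=779353193/4478976000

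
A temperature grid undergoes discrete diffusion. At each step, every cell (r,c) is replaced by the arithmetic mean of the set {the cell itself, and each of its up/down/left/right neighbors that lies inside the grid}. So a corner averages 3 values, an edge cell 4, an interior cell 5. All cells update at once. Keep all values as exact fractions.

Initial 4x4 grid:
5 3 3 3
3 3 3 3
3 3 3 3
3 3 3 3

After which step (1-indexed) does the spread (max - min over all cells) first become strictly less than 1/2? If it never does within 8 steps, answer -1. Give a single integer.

Answer: 3

Derivation:
Step 1: max=11/3, min=3, spread=2/3
Step 2: max=32/9, min=3, spread=5/9
Step 3: max=365/108, min=3, spread=41/108
  -> spread < 1/2 first at step 3
Step 4: max=10763/3240, min=3, spread=1043/3240
Step 5: max=317153/97200, min=3, spread=25553/97200
Step 6: max=9419459/2916000, min=27079/9000, spread=645863/2916000
Step 7: max=280081691/87480000, min=180971/60000, spread=16225973/87480000
Step 8: max=8350677983/2624400000, min=81701/27000, spread=409340783/2624400000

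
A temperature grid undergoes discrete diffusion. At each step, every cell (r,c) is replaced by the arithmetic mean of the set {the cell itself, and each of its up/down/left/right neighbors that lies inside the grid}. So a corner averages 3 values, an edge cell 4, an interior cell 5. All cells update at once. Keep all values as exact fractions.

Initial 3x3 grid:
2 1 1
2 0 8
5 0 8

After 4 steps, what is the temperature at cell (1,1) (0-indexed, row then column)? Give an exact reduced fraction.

Answer: 997331/360000

Derivation:
Step 1: cell (1,1) = 11/5
Step 2: cell (1,1) = 259/100
Step 3: cell (1,1) = 16573/6000
Step 4: cell (1,1) = 997331/360000
Full grid after step 4:
  278939/129600 177799/72000 369739/129600
  691321/288000 997331/360000 2767963/864000
  174857/64800 2677963/864000 223457/64800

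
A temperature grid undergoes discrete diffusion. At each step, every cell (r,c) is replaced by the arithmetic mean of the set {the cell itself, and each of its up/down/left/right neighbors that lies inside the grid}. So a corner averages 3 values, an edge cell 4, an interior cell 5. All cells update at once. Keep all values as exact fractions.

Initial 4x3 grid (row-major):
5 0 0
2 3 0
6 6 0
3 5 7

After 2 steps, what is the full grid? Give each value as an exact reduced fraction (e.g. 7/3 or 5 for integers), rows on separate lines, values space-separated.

Answer: 25/9 49/30 11/12
767/240 259/100 31/20
203/48 379/100 3
85/18 215/48 25/6

Derivation:
After step 1:
  7/3 2 0
  4 11/5 3/4
  17/4 4 13/4
  14/3 21/4 4
After step 2:
  25/9 49/30 11/12
  767/240 259/100 31/20
  203/48 379/100 3
  85/18 215/48 25/6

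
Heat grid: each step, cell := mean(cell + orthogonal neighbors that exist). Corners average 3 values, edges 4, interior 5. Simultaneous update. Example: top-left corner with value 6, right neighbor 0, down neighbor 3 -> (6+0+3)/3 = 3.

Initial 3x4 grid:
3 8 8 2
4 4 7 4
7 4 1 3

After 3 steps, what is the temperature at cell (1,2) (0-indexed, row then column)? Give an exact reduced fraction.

Step 1: cell (1,2) = 24/5
Step 2: cell (1,2) = 121/25
Step 3: cell (1,2) = 27521/6000
Full grid after step 3:
  1879/360 1047/200 18701/3600 2587/540
  11669/2400 9937/2000 27521/6000 7793/1800
  1121/240 10639/2400 29977/7200 8143/2160

Answer: 27521/6000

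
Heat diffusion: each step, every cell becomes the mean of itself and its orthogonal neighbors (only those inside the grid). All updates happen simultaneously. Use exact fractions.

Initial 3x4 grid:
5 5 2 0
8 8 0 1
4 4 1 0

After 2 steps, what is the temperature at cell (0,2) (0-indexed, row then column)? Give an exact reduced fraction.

Step 1: cell (0,2) = 7/4
Step 2: cell (0,2) = 203/80
Full grid after step 2:
  23/4 71/16 203/80 1
  271/48 229/50 213/100 259/240
  95/18 95/24 257/120 13/18

Answer: 203/80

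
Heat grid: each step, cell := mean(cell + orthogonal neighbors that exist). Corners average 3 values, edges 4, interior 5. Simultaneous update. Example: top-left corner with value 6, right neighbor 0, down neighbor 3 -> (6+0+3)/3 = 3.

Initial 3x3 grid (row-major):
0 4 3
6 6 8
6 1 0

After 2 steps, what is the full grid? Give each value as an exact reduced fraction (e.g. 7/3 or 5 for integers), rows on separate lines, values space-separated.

After step 1:
  10/3 13/4 5
  9/2 5 17/4
  13/3 13/4 3
After step 2:
  133/36 199/48 25/6
  103/24 81/20 69/16
  145/36 187/48 7/2

Answer: 133/36 199/48 25/6
103/24 81/20 69/16
145/36 187/48 7/2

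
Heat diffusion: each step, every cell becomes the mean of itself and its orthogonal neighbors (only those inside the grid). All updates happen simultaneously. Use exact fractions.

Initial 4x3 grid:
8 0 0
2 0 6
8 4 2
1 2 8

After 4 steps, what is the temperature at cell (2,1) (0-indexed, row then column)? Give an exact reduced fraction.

Step 1: cell (2,1) = 16/5
Step 2: cell (2,1) = 181/50
Step 3: cell (2,1) = 5227/1500
Step 4: cell (2,1) = 1264457/360000
Full grid after step 4:
  195371/64800 301681/108000 7079/2700
  707957/216000 551141/180000 106597/36000
  766837/216000 1264457/360000 123077/36000
  483167/129600 3203893/864000 161239/43200

Answer: 1264457/360000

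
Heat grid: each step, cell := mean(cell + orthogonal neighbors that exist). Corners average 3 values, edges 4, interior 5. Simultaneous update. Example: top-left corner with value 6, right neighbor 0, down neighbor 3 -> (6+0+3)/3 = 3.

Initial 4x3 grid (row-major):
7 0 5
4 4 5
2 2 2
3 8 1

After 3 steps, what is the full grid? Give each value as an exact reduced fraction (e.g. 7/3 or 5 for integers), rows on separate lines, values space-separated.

After step 1:
  11/3 4 10/3
  17/4 3 4
  11/4 18/5 5/2
  13/3 7/2 11/3
After step 2:
  143/36 7/2 34/9
  41/12 377/100 77/24
  56/15 307/100 413/120
  127/36 151/40 29/9
After step 3:
  98/27 751/200 755/216
  13403/3600 3393/1000 6389/1800
  12373/3600 1779/500 728/225
  3973/1080 2719/800 1879/540

Answer: 98/27 751/200 755/216
13403/3600 3393/1000 6389/1800
12373/3600 1779/500 728/225
3973/1080 2719/800 1879/540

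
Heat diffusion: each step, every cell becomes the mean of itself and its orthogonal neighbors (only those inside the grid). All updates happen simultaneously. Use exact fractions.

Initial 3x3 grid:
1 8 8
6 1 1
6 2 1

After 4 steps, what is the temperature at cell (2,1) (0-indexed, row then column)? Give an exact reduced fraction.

Step 1: cell (2,1) = 5/2
Step 2: cell (2,1) = 121/40
Step 3: cell (2,1) = 2429/800
Step 4: cell (2,1) = 475289/144000
Full grid after step 4:
  3733/900 1772867/432000 500627/129600
  1682867/432000 1303133/360000 1007203/288000
  14161/4050 475289/144000 397027/129600

Answer: 475289/144000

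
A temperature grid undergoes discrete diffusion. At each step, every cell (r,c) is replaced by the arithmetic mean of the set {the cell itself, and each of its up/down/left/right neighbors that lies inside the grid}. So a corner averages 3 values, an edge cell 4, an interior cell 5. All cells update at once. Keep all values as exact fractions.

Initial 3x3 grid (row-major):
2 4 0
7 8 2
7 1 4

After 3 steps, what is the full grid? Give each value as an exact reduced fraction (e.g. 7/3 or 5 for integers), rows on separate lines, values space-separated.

Answer: 4717/1080 28169/7200 577/180
8711/1800 1516/375 25469/7200
289/60 15847/3600 3907/1080

Derivation:
After step 1:
  13/3 7/2 2
  6 22/5 7/2
  5 5 7/3
After step 2:
  83/18 427/120 3
  74/15 112/25 367/120
  16/3 251/60 65/18
After step 3:
  4717/1080 28169/7200 577/180
  8711/1800 1516/375 25469/7200
  289/60 15847/3600 3907/1080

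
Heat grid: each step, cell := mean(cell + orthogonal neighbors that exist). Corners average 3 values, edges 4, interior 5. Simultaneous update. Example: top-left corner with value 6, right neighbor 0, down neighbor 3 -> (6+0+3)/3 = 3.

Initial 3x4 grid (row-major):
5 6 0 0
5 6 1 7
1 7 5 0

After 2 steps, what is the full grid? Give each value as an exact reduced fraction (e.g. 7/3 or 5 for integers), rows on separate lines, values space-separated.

After step 1:
  16/3 17/4 7/4 7/3
  17/4 5 19/5 2
  13/3 19/4 13/4 4
After step 2:
  83/18 49/12 91/30 73/36
  227/48 441/100 79/25 91/30
  40/9 13/3 79/20 37/12

Answer: 83/18 49/12 91/30 73/36
227/48 441/100 79/25 91/30
40/9 13/3 79/20 37/12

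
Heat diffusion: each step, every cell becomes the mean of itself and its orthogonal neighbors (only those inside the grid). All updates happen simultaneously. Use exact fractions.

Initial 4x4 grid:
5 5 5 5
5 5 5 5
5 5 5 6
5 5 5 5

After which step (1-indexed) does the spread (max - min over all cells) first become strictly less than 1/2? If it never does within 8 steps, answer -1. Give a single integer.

Step 1: max=16/3, min=5, spread=1/3
  -> spread < 1/2 first at step 1
Step 2: max=631/120, min=5, spread=31/120
Step 3: max=5611/1080, min=5, spread=211/1080
Step 4: max=556843/108000, min=5, spread=16843/108000
Step 5: max=4998643/972000, min=45079/9000, spread=130111/972000
Step 6: max=149442367/29160000, min=2707159/540000, spread=3255781/29160000
Step 7: max=4474353691/874800000, min=2711107/540000, spread=82360351/874800000
Step 8: max=133971316891/26244000000, min=488506441/97200000, spread=2074577821/26244000000

Answer: 1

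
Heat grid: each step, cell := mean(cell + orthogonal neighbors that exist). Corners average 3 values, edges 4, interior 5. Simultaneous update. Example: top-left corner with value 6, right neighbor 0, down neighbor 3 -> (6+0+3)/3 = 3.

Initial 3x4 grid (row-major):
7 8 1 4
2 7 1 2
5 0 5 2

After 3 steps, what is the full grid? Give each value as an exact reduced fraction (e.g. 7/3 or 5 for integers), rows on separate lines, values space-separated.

Answer: 5183/1080 32923/7200 25073/7200 3271/1080
7249/1600 7683/2000 20189/6000 38581/14400
4033/1080 26123/7200 2297/800 329/120

Derivation:
After step 1:
  17/3 23/4 7/2 7/3
  21/4 18/5 16/5 9/4
  7/3 17/4 2 3
After step 2:
  50/9 1111/240 887/240 97/36
  337/80 441/100 291/100 647/240
  71/18 731/240 249/80 29/12
After step 3:
  5183/1080 32923/7200 25073/7200 3271/1080
  7249/1600 7683/2000 20189/6000 38581/14400
  4033/1080 26123/7200 2297/800 329/120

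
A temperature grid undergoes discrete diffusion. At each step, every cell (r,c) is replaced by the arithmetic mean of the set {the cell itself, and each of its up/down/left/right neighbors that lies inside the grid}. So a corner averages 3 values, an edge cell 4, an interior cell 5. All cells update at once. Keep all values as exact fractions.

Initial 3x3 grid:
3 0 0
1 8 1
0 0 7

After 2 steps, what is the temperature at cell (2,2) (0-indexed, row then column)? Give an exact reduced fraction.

Answer: 125/36

Derivation:
Step 1: cell (2,2) = 8/3
Step 2: cell (2,2) = 125/36
Full grid after step 2:
  85/36 77/48 85/36
  5/3 31/10 9/4
  85/36 35/16 125/36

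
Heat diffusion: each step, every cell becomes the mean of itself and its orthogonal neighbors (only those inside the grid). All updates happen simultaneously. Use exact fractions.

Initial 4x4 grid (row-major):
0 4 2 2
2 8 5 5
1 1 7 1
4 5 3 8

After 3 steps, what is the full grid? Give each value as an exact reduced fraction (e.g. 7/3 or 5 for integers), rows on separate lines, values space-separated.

After step 1:
  2 7/2 13/4 3
  11/4 4 27/5 13/4
  2 22/5 17/5 21/4
  10/3 13/4 23/4 4
After step 2:
  11/4 51/16 303/80 19/6
  43/16 401/100 193/50 169/40
  749/240 341/100 121/25 159/40
  103/36 251/60 41/10 5
After step 3:
  23/8 2747/800 8401/2400 2683/720
  7541/2400 3431/1000 8289/2000 571/150
  21743/7200 23477/6000 4037/1000 451/100
  7319/2160 13099/3600 5437/1200 523/120

Answer: 23/8 2747/800 8401/2400 2683/720
7541/2400 3431/1000 8289/2000 571/150
21743/7200 23477/6000 4037/1000 451/100
7319/2160 13099/3600 5437/1200 523/120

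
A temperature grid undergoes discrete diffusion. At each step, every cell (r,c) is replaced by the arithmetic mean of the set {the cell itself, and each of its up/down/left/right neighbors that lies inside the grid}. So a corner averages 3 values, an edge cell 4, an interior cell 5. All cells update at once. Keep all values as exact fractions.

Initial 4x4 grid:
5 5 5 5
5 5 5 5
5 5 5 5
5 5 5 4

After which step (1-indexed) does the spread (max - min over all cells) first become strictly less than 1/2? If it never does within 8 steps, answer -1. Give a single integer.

Answer: 1

Derivation:
Step 1: max=5, min=14/3, spread=1/3
  -> spread < 1/2 first at step 1
Step 2: max=5, min=85/18, spread=5/18
Step 3: max=5, min=1039/216, spread=41/216
Step 4: max=5, min=31357/6480, spread=1043/6480
Step 5: max=5, min=946447/194400, spread=25553/194400
Step 6: max=89921/18000, min=28488541/5832000, spread=645863/5832000
Step 7: max=599029/120000, min=857158309/174960000, spread=16225973/174960000
Step 8: max=269299/54000, min=25766522017/5248800000, spread=409340783/5248800000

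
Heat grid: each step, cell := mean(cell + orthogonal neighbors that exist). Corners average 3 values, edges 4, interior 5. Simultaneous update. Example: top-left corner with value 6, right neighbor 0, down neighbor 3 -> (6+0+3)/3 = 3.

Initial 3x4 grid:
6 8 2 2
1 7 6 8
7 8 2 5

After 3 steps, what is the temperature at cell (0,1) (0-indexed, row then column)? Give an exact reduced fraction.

Answer: 2527/480

Derivation:
Step 1: cell (0,1) = 23/4
Step 2: cell (0,1) = 85/16
Step 3: cell (0,1) = 2527/480
Full grid after step 3:
  385/72 2527/480 2389/480 341/72
  15737/2880 6517/1200 2059/400 1581/320
  1193/216 7951/1440 853/160 367/72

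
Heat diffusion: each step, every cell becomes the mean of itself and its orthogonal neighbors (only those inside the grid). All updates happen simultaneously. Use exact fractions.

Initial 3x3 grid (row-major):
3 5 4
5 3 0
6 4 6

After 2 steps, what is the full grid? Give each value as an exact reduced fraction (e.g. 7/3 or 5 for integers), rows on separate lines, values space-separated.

After step 1:
  13/3 15/4 3
  17/4 17/5 13/4
  5 19/4 10/3
After step 2:
  37/9 869/240 10/3
  1019/240 97/25 779/240
  14/3 989/240 34/9

Answer: 37/9 869/240 10/3
1019/240 97/25 779/240
14/3 989/240 34/9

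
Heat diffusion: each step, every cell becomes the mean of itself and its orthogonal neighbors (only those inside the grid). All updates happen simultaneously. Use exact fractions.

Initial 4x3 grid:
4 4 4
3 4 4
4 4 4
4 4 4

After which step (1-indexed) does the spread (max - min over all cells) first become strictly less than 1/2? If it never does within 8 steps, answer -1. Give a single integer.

Answer: 1

Derivation:
Step 1: max=4, min=11/3, spread=1/3
  -> spread < 1/2 first at step 1
Step 2: max=4, min=449/120, spread=31/120
Step 3: max=4, min=4109/1080, spread=211/1080
Step 4: max=7153/1800, min=415103/108000, spread=14077/108000
Step 5: max=428317/108000, min=3747593/972000, spread=5363/48600
Step 6: max=237131/60000, min=112899191/29160000, spread=93859/1166400
Step 7: max=383463533/97200000, min=6788125519/1749600000, spread=4568723/69984000
Step 8: max=11482381111/2916000000, min=408123564371/104976000000, spread=8387449/167961600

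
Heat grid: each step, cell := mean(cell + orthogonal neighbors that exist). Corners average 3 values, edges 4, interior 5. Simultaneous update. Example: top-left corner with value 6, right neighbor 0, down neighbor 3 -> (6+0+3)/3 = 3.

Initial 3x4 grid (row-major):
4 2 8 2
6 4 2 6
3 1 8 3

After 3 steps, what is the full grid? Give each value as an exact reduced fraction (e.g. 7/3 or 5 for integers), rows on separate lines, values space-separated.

After step 1:
  4 9/2 7/2 16/3
  17/4 3 28/5 13/4
  10/3 4 7/2 17/3
After step 2:
  17/4 15/4 71/15 145/36
  175/48 427/100 377/100 397/80
  139/36 83/24 563/120 149/36
After step 3:
  559/144 5101/1200 14653/3600 9881/2160
  57697/14400 22673/6000 8971/2000 20279/4800
  1579/432 14653/3600 14453/3600 9931/2160

Answer: 559/144 5101/1200 14653/3600 9881/2160
57697/14400 22673/6000 8971/2000 20279/4800
1579/432 14653/3600 14453/3600 9931/2160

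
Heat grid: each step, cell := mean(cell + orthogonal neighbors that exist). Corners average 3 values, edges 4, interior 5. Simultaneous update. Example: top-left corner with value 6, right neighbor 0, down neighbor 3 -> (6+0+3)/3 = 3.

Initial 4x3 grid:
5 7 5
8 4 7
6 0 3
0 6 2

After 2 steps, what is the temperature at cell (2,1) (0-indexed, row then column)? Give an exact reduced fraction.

Answer: 7/2

Derivation:
Step 1: cell (2,1) = 19/5
Step 2: cell (2,1) = 7/2
Full grid after step 2:
  53/9 469/80 49/9
  1267/240 99/20 1157/240
  341/80 7/2 913/240
  19/6 101/30 26/9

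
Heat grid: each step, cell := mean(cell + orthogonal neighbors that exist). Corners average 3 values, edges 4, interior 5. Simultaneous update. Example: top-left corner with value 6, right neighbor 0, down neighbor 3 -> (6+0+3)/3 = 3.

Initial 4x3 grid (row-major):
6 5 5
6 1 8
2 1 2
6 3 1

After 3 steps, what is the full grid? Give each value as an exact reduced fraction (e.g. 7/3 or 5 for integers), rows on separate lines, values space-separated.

Answer: 10027/2160 12913/2880 3379/720
2833/720 4889/1200 307/80
2533/720 3647/1200 761/240
6613/2160 8371/2880 209/80

Derivation:
After step 1:
  17/3 17/4 6
  15/4 21/5 4
  15/4 9/5 3
  11/3 11/4 2
After step 2:
  41/9 1207/240 19/4
  521/120 18/5 43/10
  389/120 31/10 27/10
  61/18 613/240 31/12
After step 3:
  10027/2160 12913/2880 3379/720
  2833/720 4889/1200 307/80
  2533/720 3647/1200 761/240
  6613/2160 8371/2880 209/80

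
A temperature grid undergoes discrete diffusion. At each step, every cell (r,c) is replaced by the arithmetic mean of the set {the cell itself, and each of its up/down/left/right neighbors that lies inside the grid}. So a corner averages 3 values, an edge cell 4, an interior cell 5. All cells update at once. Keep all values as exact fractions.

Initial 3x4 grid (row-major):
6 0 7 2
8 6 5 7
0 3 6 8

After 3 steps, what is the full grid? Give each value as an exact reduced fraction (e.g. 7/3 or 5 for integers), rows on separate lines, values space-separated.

After step 1:
  14/3 19/4 7/2 16/3
  5 22/5 31/5 11/2
  11/3 15/4 11/2 7
After step 2:
  173/36 1039/240 1187/240 43/9
  133/30 241/50 251/50 721/120
  149/36 1039/240 449/80 6
After step 3:
  9769/2160 34021/7200 34331/7200 11327/2160
  8189/1800 13759/3000 3961/750 39251/7200
  9289/2160 34021/7200 12577/2400 4229/720

Answer: 9769/2160 34021/7200 34331/7200 11327/2160
8189/1800 13759/3000 3961/750 39251/7200
9289/2160 34021/7200 12577/2400 4229/720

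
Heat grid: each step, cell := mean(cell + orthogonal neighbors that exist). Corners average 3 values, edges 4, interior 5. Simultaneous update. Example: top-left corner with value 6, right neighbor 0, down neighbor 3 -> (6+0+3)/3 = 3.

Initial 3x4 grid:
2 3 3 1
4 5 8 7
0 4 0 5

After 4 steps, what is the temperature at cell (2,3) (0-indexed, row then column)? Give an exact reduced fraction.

Answer: 182881/43200

Derivation:
Step 1: cell (2,3) = 4
Step 2: cell (2,3) = 9/2
Step 3: cell (2,3) = 3037/720
Step 4: cell (2,3) = 182881/43200
Full grid after step 4:
  143191/43200 131623/36000 424559/108000 544943/129600
  2864257/864000 1271843/360000 1459193/360000 3622627/864000
  412673/129600 192247/54000 17591/4500 182881/43200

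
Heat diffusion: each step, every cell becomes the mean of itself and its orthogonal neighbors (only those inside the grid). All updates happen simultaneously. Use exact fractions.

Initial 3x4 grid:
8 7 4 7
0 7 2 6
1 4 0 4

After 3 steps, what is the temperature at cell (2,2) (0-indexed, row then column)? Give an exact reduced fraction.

Step 1: cell (2,2) = 5/2
Step 2: cell (2,2) = 379/120
Step 3: cell (2,2) = 12139/3600
Full grid after step 3:
  335/72 2969/600 4391/900 10633/2160
  899/225 1489/375 8423/2000 20477/4800
  673/216 11789/3600 12139/3600 7973/2160

Answer: 12139/3600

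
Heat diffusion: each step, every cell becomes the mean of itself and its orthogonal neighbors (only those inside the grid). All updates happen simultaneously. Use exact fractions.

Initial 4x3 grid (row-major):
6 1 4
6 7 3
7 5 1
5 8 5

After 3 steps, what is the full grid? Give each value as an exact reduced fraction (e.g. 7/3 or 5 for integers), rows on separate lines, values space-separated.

After step 1:
  13/3 9/2 8/3
  13/2 22/5 15/4
  23/4 28/5 7/2
  20/3 23/4 14/3
After step 2:
  46/9 159/40 131/36
  1259/240 99/20 859/240
  1471/240 5 1051/240
  109/18 1361/240 167/36
After step 3:
  10319/2160 707/160 8059/2160
  7717/1440 91/20 5957/1440
  1615/288 6271/1200 1267/288
  1607/270 15383/2880 661/135

Answer: 10319/2160 707/160 8059/2160
7717/1440 91/20 5957/1440
1615/288 6271/1200 1267/288
1607/270 15383/2880 661/135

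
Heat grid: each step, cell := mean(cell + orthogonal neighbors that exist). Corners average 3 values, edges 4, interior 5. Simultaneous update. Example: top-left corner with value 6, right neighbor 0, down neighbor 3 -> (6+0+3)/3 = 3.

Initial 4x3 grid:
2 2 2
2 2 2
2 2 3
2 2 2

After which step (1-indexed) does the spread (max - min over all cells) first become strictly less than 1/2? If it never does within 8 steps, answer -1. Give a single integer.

Step 1: max=7/3, min=2, spread=1/3
  -> spread < 1/2 first at step 1
Step 2: max=271/120, min=2, spread=31/120
Step 3: max=2371/1080, min=2, spread=211/1080
Step 4: max=232897/108000, min=3647/1800, spread=14077/108000
Step 5: max=2084407/972000, min=219683/108000, spread=5363/48600
Step 6: max=62060809/29160000, min=122869/60000, spread=93859/1166400
Step 7: max=3709474481/1749600000, min=199736467/97200000, spread=4568723/69984000
Step 8: max=221732435629/104976000000, min=6013618889/2916000000, spread=8387449/167961600

Answer: 1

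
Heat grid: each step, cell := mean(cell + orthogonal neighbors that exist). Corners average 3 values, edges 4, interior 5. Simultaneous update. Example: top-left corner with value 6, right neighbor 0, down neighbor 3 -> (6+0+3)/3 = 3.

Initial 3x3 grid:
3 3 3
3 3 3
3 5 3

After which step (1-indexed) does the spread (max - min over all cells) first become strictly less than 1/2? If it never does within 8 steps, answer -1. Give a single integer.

Step 1: max=11/3, min=3, spread=2/3
Step 2: max=427/120, min=3, spread=67/120
Step 3: max=3677/1080, min=307/100, spread=1807/5400
  -> spread < 1/2 first at step 3
Step 4: max=1453963/432000, min=8461/2700, spread=33401/144000
Step 5: max=12893933/3888000, min=853391/270000, spread=3025513/19440000
Step 6: max=5130526867/1555200000, min=45955949/14400000, spread=53531/497664
Step 7: max=305968925849/93312000000, min=12455116051/3888000000, spread=450953/5971968
Step 8: max=18305063560603/5598720000000, min=1500688610519/466560000000, spread=3799043/71663616

Answer: 3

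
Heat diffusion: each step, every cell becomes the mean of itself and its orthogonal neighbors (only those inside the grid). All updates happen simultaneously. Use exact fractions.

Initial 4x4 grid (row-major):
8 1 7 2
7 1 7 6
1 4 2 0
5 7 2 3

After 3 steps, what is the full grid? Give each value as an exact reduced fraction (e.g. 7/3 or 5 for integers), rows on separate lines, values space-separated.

Answer: 487/108 15853/3600 5171/1200 773/180
15343/3600 3091/750 993/250 1507/400
595/144 11359/3000 10199/3000 11543/3600
875/216 34/9 2927/900 619/216

Derivation:
After step 1:
  16/3 17/4 17/4 5
  17/4 4 23/5 15/4
  17/4 3 3 11/4
  13/3 9/2 7/2 5/3
After step 2:
  83/18 107/24 181/40 13/3
  107/24 201/50 98/25 161/40
  95/24 15/4 337/100 67/24
  157/36 23/6 19/6 95/36
After step 3:
  487/108 15853/3600 5171/1200 773/180
  15343/3600 3091/750 993/250 1507/400
  595/144 11359/3000 10199/3000 11543/3600
  875/216 34/9 2927/900 619/216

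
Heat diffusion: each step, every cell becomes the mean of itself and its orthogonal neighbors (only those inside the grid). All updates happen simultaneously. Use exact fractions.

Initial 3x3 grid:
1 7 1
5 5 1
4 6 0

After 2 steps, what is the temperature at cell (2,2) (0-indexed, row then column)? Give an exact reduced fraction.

Step 1: cell (2,2) = 7/3
Step 2: cell (2,2) = 47/18
Full grid after step 2:
  139/36 469/120 11/4
  1073/240 351/100 713/240
  25/6 953/240 47/18

Answer: 47/18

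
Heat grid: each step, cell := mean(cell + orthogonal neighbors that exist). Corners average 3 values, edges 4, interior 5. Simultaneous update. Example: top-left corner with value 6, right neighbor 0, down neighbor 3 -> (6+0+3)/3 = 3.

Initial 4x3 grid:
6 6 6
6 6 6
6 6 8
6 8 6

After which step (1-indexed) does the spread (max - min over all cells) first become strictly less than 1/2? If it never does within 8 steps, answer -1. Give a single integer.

Step 1: max=22/3, min=6, spread=4/3
Step 2: max=273/40, min=6, spread=33/40
Step 3: max=7339/1080, min=6, spread=859/1080
Step 4: max=430403/64800, min=5479/900, spread=7183/12960
Step 5: max=25667077/3888000, min=330211/54000, spread=378377/777600
  -> spread < 1/2 first at step 5
Step 6: max=1525341623/233280000, min=3329789/540000, spread=3474911/9331200
Step 7: max=91063600357/13996800000, min=301053989/48600000, spread=174402061/559872000
Step 8: max=5436132566063/839808000000, min=36303816727/5832000000, spread=1667063659/6718464000

Answer: 5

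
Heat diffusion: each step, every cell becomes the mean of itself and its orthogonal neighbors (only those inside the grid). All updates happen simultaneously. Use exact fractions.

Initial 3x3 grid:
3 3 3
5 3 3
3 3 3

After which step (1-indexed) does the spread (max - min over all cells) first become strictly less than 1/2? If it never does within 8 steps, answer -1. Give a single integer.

Answer: 3

Derivation:
Step 1: max=11/3, min=3, spread=2/3
Step 2: max=427/120, min=3, spread=67/120
Step 3: max=3677/1080, min=307/100, spread=1807/5400
  -> spread < 1/2 first at step 3
Step 4: max=1453963/432000, min=8461/2700, spread=33401/144000
Step 5: max=12893933/3888000, min=853391/270000, spread=3025513/19440000
Step 6: max=5130526867/1555200000, min=45955949/14400000, spread=53531/497664
Step 7: max=305968925849/93312000000, min=12455116051/3888000000, spread=450953/5971968
Step 8: max=18305063560603/5598720000000, min=1500688610519/466560000000, spread=3799043/71663616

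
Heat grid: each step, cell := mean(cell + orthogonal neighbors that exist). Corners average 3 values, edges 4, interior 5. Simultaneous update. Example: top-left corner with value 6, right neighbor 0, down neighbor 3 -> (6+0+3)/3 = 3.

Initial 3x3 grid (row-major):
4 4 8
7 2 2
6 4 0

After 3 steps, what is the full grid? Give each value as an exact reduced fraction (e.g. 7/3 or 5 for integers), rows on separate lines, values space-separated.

After step 1:
  5 9/2 14/3
  19/4 19/5 3
  17/3 3 2
After step 2:
  19/4 539/120 73/18
  1153/240 381/100 101/30
  161/36 217/60 8/3
After step 3:
  3371/720 30793/7200 4289/1080
  64211/14400 24107/6000 12509/3600
  9283/2160 13109/3600 193/60

Answer: 3371/720 30793/7200 4289/1080
64211/14400 24107/6000 12509/3600
9283/2160 13109/3600 193/60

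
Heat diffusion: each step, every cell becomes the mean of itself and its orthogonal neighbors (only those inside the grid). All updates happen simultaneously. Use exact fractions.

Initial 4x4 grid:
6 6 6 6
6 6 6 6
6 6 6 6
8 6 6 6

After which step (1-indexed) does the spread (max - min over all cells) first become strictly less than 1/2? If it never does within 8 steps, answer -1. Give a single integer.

Step 1: max=20/3, min=6, spread=2/3
Step 2: max=59/9, min=6, spread=5/9
Step 3: max=689/108, min=6, spread=41/108
  -> spread < 1/2 first at step 3
Step 4: max=20483/3240, min=6, spread=1043/3240
Step 5: max=608753/97200, min=6, spread=25553/97200
Step 6: max=18167459/2916000, min=54079/9000, spread=645863/2916000
Step 7: max=542521691/87480000, min=360971/60000, spread=16225973/87480000
Step 8: max=16223877983/2624400000, min=162701/27000, spread=409340783/2624400000

Answer: 3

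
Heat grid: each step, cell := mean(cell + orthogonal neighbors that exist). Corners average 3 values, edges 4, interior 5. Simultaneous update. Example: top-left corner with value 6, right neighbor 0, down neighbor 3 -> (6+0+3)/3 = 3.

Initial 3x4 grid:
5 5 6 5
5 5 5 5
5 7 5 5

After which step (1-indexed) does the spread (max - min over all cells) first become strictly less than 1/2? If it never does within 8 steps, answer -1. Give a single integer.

Step 1: max=17/3, min=5, spread=2/3
Step 2: max=331/60, min=61/12, spread=13/30
  -> spread < 1/2 first at step 2
Step 3: max=2911/540, min=1168/225, spread=539/2700
Step 4: max=577331/108000, min=168733/32400, spread=44663/324000
Step 5: max=5173961/972000, min=5066701/972000, spread=5363/48600
Step 6: max=9667247/1822500, min=152329477/29160000, spread=93859/1166400
Step 7: max=1158075671/218700000, min=9150387293/1749600000, spread=4568723/69984000
Step 8: max=277489575631/52488000000, min=549736995637/104976000000, spread=8387449/167961600

Answer: 2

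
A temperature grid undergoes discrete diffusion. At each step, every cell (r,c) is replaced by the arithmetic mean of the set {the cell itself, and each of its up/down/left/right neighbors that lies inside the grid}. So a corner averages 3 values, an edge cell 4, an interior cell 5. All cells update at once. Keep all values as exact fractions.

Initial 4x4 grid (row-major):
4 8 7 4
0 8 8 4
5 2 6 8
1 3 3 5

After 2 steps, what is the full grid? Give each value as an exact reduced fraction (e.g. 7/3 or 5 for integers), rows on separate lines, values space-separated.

After step 1:
  4 27/4 27/4 5
  17/4 26/5 33/5 6
  2 24/5 27/5 23/4
  3 9/4 17/4 16/3
After step 2:
  5 227/40 251/40 71/12
  309/80 138/25 599/100 467/80
  281/80 393/100 134/25 1349/240
  29/12 143/40 517/120 46/9

Answer: 5 227/40 251/40 71/12
309/80 138/25 599/100 467/80
281/80 393/100 134/25 1349/240
29/12 143/40 517/120 46/9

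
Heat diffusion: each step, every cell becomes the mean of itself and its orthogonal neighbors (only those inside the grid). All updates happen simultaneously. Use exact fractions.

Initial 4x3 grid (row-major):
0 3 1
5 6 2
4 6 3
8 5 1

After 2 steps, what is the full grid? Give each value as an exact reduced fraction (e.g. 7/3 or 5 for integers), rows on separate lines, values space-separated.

After step 1:
  8/3 5/2 2
  15/4 22/5 3
  23/4 24/5 3
  17/3 5 3
After step 2:
  107/36 347/120 5/2
  497/120 369/100 31/10
  599/120 459/100 69/20
  197/36 277/60 11/3

Answer: 107/36 347/120 5/2
497/120 369/100 31/10
599/120 459/100 69/20
197/36 277/60 11/3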